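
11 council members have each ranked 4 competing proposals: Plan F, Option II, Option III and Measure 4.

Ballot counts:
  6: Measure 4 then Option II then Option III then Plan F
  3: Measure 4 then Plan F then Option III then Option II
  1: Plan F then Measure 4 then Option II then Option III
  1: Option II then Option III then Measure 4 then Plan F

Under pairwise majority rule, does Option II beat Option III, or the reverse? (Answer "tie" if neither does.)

Option II

Ballots ranking Option II above Option III: 6 + 1 + 1 = 8.
Ballots ranking Option III above Option II: 11 − 8 = 3.
Option II wins the head-to-head 8–3.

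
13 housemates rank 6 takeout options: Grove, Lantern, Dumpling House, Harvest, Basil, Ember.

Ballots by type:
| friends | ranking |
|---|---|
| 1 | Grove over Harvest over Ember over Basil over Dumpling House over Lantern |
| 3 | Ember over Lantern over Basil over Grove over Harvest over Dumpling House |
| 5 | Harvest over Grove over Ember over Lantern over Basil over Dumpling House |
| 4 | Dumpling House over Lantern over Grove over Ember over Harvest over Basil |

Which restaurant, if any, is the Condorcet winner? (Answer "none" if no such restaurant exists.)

Check each pair by majority over 13 ballots:
Grove vs Lantern: 1+5 = 6 for Grove, 7 for Lantern — Lantern by 7–6.
Grove–Dumpling House: Grove 9–4.
Grove vs Harvest: Grove, 8–5.
Grove vs Basil: Grove preferred on 1+5+4 = 10 ballots; Grove wins 10–3.
Grove vs Ember: Grove preferred on 1+5+4 = 10 ballots; Grove wins 10–3.
Lantern–Dumpling House: Lantern 8–5.
Lantern vs Harvest: Lantern preferred on 3+4 = 7 ballots; Lantern wins 7–6.
Lantern vs Basil: Lantern preferred on 3+5+4 = 12 ballots; Lantern wins 12–1.
Lantern vs Ember: 4 to 9, Ember.
Dumpling House–Harvest: Harvest 9–4.
Dumpling House vs Basil: Dumpling House is ranked higher on 4 ballots, Basil on 9. Basil wins 9–4.
Dumpling House vs Ember: 4 to 9, Ember.
Harvest vs Basil: 1+5+4 = 10 for Harvest, 3 for Basil — Harvest by 10–3.
Harvest–Ember: Ember 7–6.
Basil vs Ember: Ember, 13–0.
Each restaurant drops at least one matchup (Grove loses to Lantern; Lantern loses to Ember; Dumpling House loses to Grove; Harvest loses to Grove; Basil loses to Grove; Ember loses to Grove); the cycle Grove > Ember > Lantern > Grove rules out a Condorcet winner.

none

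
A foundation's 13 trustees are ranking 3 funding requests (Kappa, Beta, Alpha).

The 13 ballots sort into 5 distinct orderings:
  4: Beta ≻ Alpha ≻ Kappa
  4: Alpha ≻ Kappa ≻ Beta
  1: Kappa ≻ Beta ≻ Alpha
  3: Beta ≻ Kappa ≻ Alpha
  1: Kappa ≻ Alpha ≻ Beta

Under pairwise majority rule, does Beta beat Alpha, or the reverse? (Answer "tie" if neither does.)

Ballots ranking Beta above Alpha: 4 + 1 + 3 = 8.
Ballots ranking Alpha above Beta: 13 − 8 = 5.
Beta wins the head-to-head 8–5.

Beta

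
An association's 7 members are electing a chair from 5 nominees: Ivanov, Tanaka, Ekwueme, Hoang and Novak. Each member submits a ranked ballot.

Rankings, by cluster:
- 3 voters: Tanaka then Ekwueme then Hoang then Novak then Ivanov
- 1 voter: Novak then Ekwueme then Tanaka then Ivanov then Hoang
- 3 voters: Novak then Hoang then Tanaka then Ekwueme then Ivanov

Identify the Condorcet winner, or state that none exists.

Novak

Head-to-head results (7 voters):
Ivanov vs Tanaka: Ivanov preferred on 0 ballots; Tanaka wins 7–0.
Ivanov vs Ekwueme: 0 for Ivanov, 7 for Ekwueme — Ekwueme by 7–0.
Ivanov vs Hoang: Hoang wins 6–1.
Ivanov vs Novak: 0 for Ivanov, 7 for Novak — Novak by 7–0.
Tanaka vs Ekwueme: Tanaka is ranked higher on 3+3 = 6 ballots, Ekwueme on 1. Tanaka wins 6–1.
Tanaka–Hoang: Tanaka 4–3.
Tanaka–Novak: Novak 4–3.
Ekwueme vs Hoang: 3+1 = 4 for Ekwueme, 3 for Hoang — Ekwueme by 4–3.
Ekwueme vs Novak: 3 to 4, Novak.
Hoang vs Novak: Hoang is ranked higher on 3 ballots, Novak on 4. Novak wins 4–3.
Novak wins every pairwise contest, so Novak is the Condorcet winner.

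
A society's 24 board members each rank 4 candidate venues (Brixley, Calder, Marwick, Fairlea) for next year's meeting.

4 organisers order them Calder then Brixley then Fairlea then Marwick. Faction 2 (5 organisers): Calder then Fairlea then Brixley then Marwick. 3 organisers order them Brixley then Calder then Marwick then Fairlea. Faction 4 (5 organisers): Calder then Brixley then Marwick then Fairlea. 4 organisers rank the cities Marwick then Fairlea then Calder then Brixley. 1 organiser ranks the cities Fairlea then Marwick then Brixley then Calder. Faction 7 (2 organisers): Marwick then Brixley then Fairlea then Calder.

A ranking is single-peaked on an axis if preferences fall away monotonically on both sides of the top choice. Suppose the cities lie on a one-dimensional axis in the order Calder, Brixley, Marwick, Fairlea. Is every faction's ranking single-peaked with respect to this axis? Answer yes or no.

no

Axis positions: Calder=1, Brixley=2, Marwick=3, Fairlea=4.
Faction 1: ranking walks positions 1-2-4-3; Fairlea is ranked above Marwick even though Marwick lies between Fairlea and the peak Calder on the axis — preferences dip and rise again. Not single-peaked.
Faction 2: ranking walks positions 1-4-2-3; Fairlea is ranked above Brixley even though Brixley lies between Fairlea and the peak Calder on the axis — preferences dip and rise again. Not single-peaked.
Faction 3 (peak Brixley at position 2): ranking walks positions 2-1-3-4, expanding outward from the peak — single-peaked.
Faction 4 (peak Calder at position 1): ranking walks positions 1-2-3-4, expanding outward from the peak — single-peaked.
Faction 5: ranking walks positions 3-4-1-2; Calder is ranked above Brixley even though Brixley lies between Calder and the peak Marwick on the axis — preferences dip and rise again. Not single-peaked.
Faction 6 (peak Fairlea at position 4): ranking walks positions 4-3-2-1, expanding outward from the peak — single-peaked.
Faction 7 (peak Marwick at position 3): ranking walks positions 3-2-4-1, expanding outward from the peak — single-peaked.
Faction 1 violates single-peakedness, so the profile is not single-peaked on this axis.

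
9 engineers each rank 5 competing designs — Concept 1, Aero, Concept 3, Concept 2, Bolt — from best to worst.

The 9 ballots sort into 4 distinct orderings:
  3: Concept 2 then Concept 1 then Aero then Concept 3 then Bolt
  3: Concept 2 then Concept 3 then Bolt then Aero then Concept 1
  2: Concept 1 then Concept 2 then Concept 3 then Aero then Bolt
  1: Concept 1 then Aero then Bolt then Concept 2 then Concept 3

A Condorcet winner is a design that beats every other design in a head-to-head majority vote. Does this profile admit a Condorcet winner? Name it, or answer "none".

Head-to-head results (9 engineers):
Concept 1 vs Aero: 6 to 3, Concept 1.
Concept 1 vs Concept 3: 6 to 3, Concept 1.
Concept 1 vs Concept 2: 2+1 = 3 for Concept 1, 6 for Concept 2 — Concept 2 by 6–3.
Concept 1 vs Bolt: Concept 1 is ranked higher on 3+2+1 = 6 ballots, Bolt on 3. Concept 1 wins 6–3.
Aero vs Concept 3: Aero is ranked higher on 3+1 = 4 ballots, Concept 3 on 5. Concept 3 wins 5–4.
Aero vs Concept 2: 1 to 8, Concept 2.
Aero vs Bolt: Aero preferred on 3+2+1 = 6 ballots; Aero wins 6–3.
Concept 3 vs Concept 2: 0 to 9, Concept 2.
Concept 3 vs Bolt: Concept 3 is ranked higher on 3+3+2 = 8 ballots, Bolt on 1. Concept 3 wins 8–1.
Concept 2 vs Bolt: Concept 2 preferred on 3+3+2 = 8 ballots; Concept 2 wins 8–1.
Concept 2 defeats every rival head-to-head and is the Condorcet winner.

Concept 2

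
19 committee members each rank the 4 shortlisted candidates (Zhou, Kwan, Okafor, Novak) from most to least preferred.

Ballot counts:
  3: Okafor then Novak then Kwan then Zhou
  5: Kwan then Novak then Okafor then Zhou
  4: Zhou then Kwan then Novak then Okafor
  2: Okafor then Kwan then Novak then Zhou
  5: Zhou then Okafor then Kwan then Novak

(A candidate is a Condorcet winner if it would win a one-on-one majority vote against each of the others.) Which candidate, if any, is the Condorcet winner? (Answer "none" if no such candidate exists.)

Okafor

Pairwise majorities:
Zhou vs Kwan: 9 to 10, Kwan.
Zhou vs Okafor: 9 to 10, Okafor.
Zhou vs Novak: 9 to 10, Novak.
Kwan vs Okafor: Kwan is ranked higher on 5+4 = 9 ballots, Okafor on 10. Okafor wins 10–9.
Kwan vs Novak: 5+4+2+5 = 16 for Kwan, 3 for Novak — Kwan by 16–3.
Okafor vs Novak: Okafor preferred on 3+2+5 = 10 ballots; Okafor wins 10–9.
Okafor beats each of Zhou, Kwan, Novak — Okafor is the Condorcet winner.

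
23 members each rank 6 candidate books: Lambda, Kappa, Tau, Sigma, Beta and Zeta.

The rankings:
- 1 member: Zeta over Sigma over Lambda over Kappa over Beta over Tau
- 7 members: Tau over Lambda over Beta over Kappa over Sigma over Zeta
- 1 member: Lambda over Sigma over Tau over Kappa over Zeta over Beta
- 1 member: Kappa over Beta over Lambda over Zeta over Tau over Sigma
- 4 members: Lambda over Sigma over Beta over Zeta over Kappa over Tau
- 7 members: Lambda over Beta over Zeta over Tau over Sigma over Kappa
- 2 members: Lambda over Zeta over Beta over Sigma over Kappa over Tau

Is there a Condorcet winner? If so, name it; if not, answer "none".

Head-to-head results (23 members):
Lambda vs Kappa: 1+7+1+4+7+2 = 22 for Lambda, 1 for Kappa — Lambda by 22–1.
Lambda vs Tau: 1+1+1+4+7+2 = 16 for Lambda, 7 for Tau — Lambda by 16–7.
Lambda vs Sigma: Lambda is ranked higher on 7+1+1+4+7+2 = 22 ballots, Sigma on 1. Lambda wins 22–1.
Lambda vs Beta: 1+7+1+4+7+2 = 22 for Lambda, 1 for Beta — Lambda by 22–1.
Lambda vs Zeta: Lambda preferred on 7+1+1+4+7+2 = 22 ballots; Lambda wins 22–1.
Kappa vs Tau: Kappa is ranked higher on 1+1+4+2 = 8 ballots, Tau on 15. Tau wins 15–8.
Kappa vs Sigma: Kappa preferred on 7+1 = 8 ballots; Sigma wins 15–8.
Kappa vs Beta: Kappa preferred on 1+1+1 = 3 ballots; Beta wins 20–3.
Kappa vs Zeta: 7+1+1 = 9 for Kappa, 14 for Zeta — Zeta by 14–9.
Tau vs Sigma: 15 to 8, Tau.
Tau vs Beta: Tau preferred on 7+1 = 8 ballots; Beta wins 15–8.
Tau vs Zeta: Tau preferred on 7+1 = 8 ballots; Zeta wins 15–8.
Sigma vs Beta: 1+1+4 = 6 for Sigma, 17 for Beta — Beta by 17–6.
Sigma vs Zeta: 7+1+4 = 12 for Sigma, 11 for Zeta — Sigma by 12–11.
Beta vs Zeta: 19 to 4, Beta.
Only Lambda has no losses; Lambda is the Condorcet winner.

Lambda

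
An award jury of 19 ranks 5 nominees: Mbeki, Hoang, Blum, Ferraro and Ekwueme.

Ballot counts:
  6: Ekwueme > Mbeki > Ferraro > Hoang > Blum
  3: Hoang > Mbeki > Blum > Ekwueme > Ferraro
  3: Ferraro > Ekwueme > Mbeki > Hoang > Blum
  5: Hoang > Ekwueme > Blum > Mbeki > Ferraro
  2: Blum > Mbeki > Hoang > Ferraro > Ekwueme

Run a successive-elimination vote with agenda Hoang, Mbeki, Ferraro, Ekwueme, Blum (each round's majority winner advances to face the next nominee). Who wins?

Round 1: Hoang vs Mbeki — 8–11, Mbeki advances.
Round 2: Mbeki vs Ferraro — 16–3, Mbeki advances.
Round 3: Mbeki vs Ekwueme — 5–14, Ekwueme advances.
Round 4: Ekwueme vs Blum — 14–5, Ekwueme advances.
Ekwueme survives the agenda.

Ekwueme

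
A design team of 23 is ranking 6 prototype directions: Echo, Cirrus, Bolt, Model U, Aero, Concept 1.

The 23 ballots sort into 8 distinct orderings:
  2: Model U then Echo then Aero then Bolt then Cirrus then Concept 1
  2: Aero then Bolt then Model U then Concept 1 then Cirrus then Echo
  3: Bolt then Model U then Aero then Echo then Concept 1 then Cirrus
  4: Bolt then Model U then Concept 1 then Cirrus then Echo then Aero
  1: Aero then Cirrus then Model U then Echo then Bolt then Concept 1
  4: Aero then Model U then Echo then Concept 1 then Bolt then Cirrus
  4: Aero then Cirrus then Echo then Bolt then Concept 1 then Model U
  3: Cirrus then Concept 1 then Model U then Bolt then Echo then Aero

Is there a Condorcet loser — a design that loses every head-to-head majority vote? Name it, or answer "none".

none

Pairwise majorities:
Echo vs Cirrus: Echo is ranked higher on 2+3+4 = 9 ballots, Cirrus on 14. Cirrus wins 14–9.
Echo vs Bolt: Echo preferred on 2+1+4+4 = 11 ballots; Bolt wins 12–11.
Echo vs Model U: 4 for Echo, 19 for Model U — Model U by 19–4.
Echo–Aero: Aero 14–9.
Echo vs Concept 1: Echo wins 14–9.
Cirrus vs Bolt: Bolt wins 15–8.
Cirrus vs Model U: Model U wins 15–8.
Cirrus vs Aero: Cirrus preferred on 4+3 = 7 ballots; Aero wins 16–7.
Cirrus vs Concept 1: 10 to 13, Concept 1.
Bolt vs Model U: Bolt, 13–10.
Bolt–Aero: Aero 13–10.
Bolt–Concept 1: Bolt 16–7.
Model U–Aero: Model U 12–11.
Model U vs Concept 1: Model U, 16–7.
Aero vs Concept 1: 16 to 7, Aero.
Each design has at least one pairwise win (Echo beats Concept 1; Cirrus beats Echo; Bolt beats Echo; Model U beats Echo; Aero beats Echo; Concept 1 beats Cirrus) — no Condorcet loser.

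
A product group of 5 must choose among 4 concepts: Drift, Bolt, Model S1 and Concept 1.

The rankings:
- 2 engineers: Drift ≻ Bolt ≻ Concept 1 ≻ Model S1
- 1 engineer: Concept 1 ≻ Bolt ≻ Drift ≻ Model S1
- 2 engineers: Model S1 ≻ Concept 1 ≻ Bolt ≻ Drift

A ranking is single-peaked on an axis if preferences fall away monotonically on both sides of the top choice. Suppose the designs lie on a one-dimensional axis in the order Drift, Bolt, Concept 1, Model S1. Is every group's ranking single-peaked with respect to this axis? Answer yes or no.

Axis positions: Drift=1, Bolt=2, Concept 1=3, Model S1=4.
Group 1 (peak Drift at position 1): ranking walks positions 1-2-3-4, expanding outward from the peak — single-peaked.
Group 2 (peak Concept 1 at position 3): ranking walks positions 3-2-1-4, expanding outward from the peak — single-peaked.
Group 3 (peak Model S1 at position 4): ranking walks positions 4-3-2-1, expanding outward from the peak — single-peaked.
Every ranking is single-peaked on this axis.

yes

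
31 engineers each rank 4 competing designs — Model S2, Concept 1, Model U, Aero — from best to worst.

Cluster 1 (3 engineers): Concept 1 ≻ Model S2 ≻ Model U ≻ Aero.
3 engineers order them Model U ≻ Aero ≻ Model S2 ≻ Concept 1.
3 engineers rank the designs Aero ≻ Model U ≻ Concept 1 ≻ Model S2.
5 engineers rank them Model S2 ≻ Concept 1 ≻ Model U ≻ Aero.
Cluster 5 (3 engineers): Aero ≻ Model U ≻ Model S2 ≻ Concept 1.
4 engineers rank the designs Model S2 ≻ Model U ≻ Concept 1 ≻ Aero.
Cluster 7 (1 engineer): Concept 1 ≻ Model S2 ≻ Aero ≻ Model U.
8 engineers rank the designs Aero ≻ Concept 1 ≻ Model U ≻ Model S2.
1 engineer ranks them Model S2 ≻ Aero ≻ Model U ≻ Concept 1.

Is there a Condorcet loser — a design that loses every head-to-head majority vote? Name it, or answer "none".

none

Pairwise majorities:
Model S2 vs Concept 1: 3+5+3+4+1 = 16 for Model S2, 15 for Concept 1 — Model S2 by 16–15.
Model S2 vs Model U: 14 to 17, Model U.
Model S2 vs Aero: Model S2 is ranked higher on 3+5+4+1+1 = 14 ballots, Aero on 17. Aero wins 17–14.
Concept 1 vs Model U: Concept 1 is ranked higher on 3+5+1+8 = 17 ballots, Model U on 14. Concept 1 wins 17–14.
Concept 1 vs Aero: Aero, 18–13.
Model U vs Aero: Aero wins 16–15.
No design is winless: Model S2 beats Concept 1; Concept 1 beats Model U; Model U beats Model S2; Aero beats Model S2. There is no Condorcet loser.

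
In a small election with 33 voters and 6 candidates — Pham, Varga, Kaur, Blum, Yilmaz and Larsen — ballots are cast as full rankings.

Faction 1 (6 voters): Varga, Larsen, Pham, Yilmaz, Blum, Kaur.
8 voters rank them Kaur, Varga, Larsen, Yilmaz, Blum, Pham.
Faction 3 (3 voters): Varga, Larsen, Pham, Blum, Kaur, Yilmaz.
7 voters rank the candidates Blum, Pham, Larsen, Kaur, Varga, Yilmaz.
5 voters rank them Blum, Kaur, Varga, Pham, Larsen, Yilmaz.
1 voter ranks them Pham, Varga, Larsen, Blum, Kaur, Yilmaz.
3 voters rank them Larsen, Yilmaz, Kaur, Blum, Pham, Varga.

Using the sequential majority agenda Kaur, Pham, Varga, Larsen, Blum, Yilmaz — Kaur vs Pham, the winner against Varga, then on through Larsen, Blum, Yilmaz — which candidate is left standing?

Round 1: Kaur vs Pham — 16–17, Pham advances.
Round 2: Pham vs Varga — 11–22, Varga advances.
Round 3: Varga vs Larsen — 23–10, Varga advances.
Round 4: Varga vs Blum — 18–15, Varga advances.
Round 5: Varga vs Yilmaz — 30–3, Varga advances.
Varga survives the agenda.

Varga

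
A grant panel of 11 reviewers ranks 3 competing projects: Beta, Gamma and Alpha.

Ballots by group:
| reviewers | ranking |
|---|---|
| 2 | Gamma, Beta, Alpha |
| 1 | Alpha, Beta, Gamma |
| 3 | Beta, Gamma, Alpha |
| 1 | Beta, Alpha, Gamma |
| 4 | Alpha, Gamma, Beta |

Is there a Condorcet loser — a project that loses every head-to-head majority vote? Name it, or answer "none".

Head-to-head results (11 reviewers):
Beta vs Gamma: Beta is ranked higher on 1+3+1 = 5 ballots, Gamma on 6. Gamma wins 6–5.
Beta–Alpha: Beta 6–5.
Gamma vs Alpha: Gamma preferred on 2+3 = 5 ballots; Alpha wins 6–5.
Each project has at least one pairwise win (Beta beats Alpha; Gamma beats Beta; Alpha beats Gamma) — no Condorcet loser.

none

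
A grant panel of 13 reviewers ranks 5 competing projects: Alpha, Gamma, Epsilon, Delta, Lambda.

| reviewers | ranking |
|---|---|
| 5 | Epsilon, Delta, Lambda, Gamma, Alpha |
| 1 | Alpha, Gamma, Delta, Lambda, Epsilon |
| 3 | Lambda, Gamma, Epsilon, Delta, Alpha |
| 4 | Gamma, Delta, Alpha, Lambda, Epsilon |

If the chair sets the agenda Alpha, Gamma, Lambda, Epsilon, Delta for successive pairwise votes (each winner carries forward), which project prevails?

Round 1: Alpha vs Gamma — 1–12, Gamma advances.
Round 2: Gamma vs Lambda — 5–8, Lambda advances.
Round 3: Lambda vs Epsilon — 8–5, Lambda advances.
Round 4: Lambda vs Delta — 3–10, Delta advances.
The agenda winner is Delta.

Delta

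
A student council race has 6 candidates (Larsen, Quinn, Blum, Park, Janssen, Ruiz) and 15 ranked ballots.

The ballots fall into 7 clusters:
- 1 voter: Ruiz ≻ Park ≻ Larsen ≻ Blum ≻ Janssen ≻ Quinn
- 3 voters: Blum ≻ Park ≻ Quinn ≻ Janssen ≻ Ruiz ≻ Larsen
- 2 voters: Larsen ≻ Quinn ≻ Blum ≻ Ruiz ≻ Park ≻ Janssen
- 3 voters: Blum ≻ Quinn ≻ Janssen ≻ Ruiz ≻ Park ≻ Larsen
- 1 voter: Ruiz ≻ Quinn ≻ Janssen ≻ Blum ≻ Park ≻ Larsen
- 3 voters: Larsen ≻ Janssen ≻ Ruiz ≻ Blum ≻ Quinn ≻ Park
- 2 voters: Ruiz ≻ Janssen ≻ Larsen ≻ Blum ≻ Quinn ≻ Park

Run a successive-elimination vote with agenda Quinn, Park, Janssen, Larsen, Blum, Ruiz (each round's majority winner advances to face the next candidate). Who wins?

Ruiz

Round 1: Quinn vs Park — 11–4, Quinn advances.
Round 2: Quinn vs Janssen — 9–6, Quinn advances.
Round 3: Quinn vs Larsen — 7–8, Larsen advances.
Round 4: Larsen vs Blum — 8–7, Larsen advances.
Round 5: Larsen vs Ruiz — 5–10, Ruiz advances.
The agenda winner is Ruiz.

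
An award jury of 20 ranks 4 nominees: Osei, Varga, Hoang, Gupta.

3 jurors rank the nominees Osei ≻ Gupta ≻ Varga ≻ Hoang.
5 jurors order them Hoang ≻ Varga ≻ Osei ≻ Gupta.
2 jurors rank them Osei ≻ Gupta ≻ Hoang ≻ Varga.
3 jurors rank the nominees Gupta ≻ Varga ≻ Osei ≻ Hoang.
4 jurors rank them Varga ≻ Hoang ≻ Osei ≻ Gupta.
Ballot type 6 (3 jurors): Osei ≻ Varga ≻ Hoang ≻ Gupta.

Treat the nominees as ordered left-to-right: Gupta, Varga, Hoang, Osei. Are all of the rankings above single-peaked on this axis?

Axis positions: Gupta=1, Varga=2, Hoang=3, Osei=4.
Ballot type 1: ranking walks positions 4-1-2-3; Gupta is ranked above Hoang even though Hoang lies between Gupta and the peak Osei on the axis — preferences dip and rise again. Not single-peaked.
Ballot type 2 (peak Hoang at position 3): ranking walks positions 3-2-4-1, expanding outward from the peak — single-peaked.
Ballot type 3: ranking walks positions 4-1-3-2; Gupta is ranked above Hoang even though Hoang lies between Gupta and the peak Osei on the axis — preferences dip and rise again. Not single-peaked.
Ballot type 4: ranking walks positions 1-2-4-3; Osei is ranked above Hoang even though Hoang lies between Osei and the peak Gupta on the axis — preferences dip and rise again. Not single-peaked.
Ballot type 5 (peak Varga at position 2): ranking walks positions 2-3-4-1, expanding outward from the peak — single-peaked.
Ballot type 6: ranking walks positions 4-2-3-1; Varga is ranked above Hoang even though Hoang lies between Varga and the peak Osei on the axis — preferences dip and rise again. Not single-peaked.
Ballot type 1 violates single-peakedness, so the profile is not single-peaked on this axis.

no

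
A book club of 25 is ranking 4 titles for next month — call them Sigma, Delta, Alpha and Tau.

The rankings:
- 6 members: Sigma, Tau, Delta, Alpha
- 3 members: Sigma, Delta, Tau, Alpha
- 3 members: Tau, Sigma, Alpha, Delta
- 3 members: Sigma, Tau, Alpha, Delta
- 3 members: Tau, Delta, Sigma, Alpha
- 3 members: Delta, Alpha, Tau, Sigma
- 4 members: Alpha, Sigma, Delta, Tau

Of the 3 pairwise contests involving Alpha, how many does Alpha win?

Alpha against each rival (25 members):
Alpha–Sigma: Sigma 18–7.
Alpha–Delta: Delta 15–10.
Alpha vs Tau: Tau, 18–7.
Alpha beats no one; loses to Sigma, Delta, Tau — 0 pairwise wins.

0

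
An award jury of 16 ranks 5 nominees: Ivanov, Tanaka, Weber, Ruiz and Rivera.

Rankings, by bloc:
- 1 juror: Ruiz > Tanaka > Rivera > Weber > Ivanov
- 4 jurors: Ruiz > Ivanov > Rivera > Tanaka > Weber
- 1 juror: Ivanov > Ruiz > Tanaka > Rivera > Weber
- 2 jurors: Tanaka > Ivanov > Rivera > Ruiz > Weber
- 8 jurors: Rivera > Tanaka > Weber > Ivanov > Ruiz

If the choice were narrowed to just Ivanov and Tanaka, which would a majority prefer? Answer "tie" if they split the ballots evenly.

Tanaka

Ballots ranking Ivanov above Tanaka: 4 + 1 = 5.
Ballots ranking Tanaka above Ivanov: 16 − 5 = 11.
Tanaka wins the head-to-head 11–5.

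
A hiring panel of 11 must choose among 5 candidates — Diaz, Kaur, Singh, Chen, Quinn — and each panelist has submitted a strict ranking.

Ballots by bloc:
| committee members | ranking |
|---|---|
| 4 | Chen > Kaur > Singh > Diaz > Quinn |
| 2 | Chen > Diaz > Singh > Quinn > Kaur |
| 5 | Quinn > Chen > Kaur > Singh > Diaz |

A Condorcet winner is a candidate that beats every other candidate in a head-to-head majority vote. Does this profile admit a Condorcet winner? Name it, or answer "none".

Head-to-head results (11 committee members):
Diaz vs Kaur: 2 to 9, Kaur.
Diaz vs Singh: Singh wins 9–2.
Diaz vs Chen: 0 to 11, Chen.
Diaz vs Quinn: Diaz, 6–5.
Kaur vs Singh: Kaur, 9–2.
Kaur vs Chen: Kaur is ranked higher on 0 ballots, Chen on 11. Chen wins 11–0.
Kaur–Quinn: Quinn 7–4.
Singh vs Chen: Chen, 11–0.
Singh–Quinn: Singh 6–5.
Chen vs Quinn: 6 to 5, Chen.
Chen defeats every rival head-to-head and is the Condorcet winner.

Chen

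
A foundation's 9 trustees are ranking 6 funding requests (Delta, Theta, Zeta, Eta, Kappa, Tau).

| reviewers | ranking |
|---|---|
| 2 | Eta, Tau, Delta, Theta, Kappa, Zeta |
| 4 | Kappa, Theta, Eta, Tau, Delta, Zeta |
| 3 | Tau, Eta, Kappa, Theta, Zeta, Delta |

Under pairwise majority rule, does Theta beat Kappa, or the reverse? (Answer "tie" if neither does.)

Kappa

Ballots ranking Theta above Kappa: 2.
Ballots ranking Kappa above Theta: 9 − 2 = 7.
Kappa wins the head-to-head 7–2.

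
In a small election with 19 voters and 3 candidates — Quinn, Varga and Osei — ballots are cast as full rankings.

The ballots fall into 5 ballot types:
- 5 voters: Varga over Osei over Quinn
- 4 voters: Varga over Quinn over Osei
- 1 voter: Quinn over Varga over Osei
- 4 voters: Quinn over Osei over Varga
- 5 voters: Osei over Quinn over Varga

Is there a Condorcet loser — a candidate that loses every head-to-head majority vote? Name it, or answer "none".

Head-to-head results (19 voters):
Quinn vs Varga: Quinn is ranked higher on 1+4+5 = 10 ballots, Varga on 9. Quinn wins 10–9.
Quinn vs Osei: Osei wins 10–9.
Varga vs Osei: 10 to 9, Varga.
Every candidate wins at least one matchup (Quinn beats Varga; Varga beats Osei; Osei beats Quinn), so there is no Condorcet loser.

none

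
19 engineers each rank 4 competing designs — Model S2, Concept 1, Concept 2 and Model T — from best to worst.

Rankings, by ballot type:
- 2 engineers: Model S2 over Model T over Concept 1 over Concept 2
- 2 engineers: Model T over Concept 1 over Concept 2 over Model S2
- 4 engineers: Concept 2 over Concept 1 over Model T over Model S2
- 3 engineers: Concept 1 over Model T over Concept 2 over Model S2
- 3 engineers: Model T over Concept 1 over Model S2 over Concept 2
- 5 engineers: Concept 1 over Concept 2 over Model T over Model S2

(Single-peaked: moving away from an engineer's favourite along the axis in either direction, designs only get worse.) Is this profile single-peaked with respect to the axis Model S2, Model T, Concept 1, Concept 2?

yes

Axis positions: Model S2=1, Model T=2, Concept 1=3, Concept 2=4.
Ballot type 1 (peak Model S2 at position 1): ranking walks positions 1-2-3-4, expanding outward from the peak — single-peaked.
Ballot type 2 (peak Model T at position 2): ranking walks positions 2-3-4-1, expanding outward from the peak — single-peaked.
Ballot type 3 (peak Concept 2 at position 4): ranking walks positions 4-3-2-1, expanding outward from the peak — single-peaked.
Ballot type 4 (peak Concept 1 at position 3): ranking walks positions 3-2-4-1, expanding outward from the peak — single-peaked.
Ballot type 5 (peak Model T at position 2): ranking walks positions 2-3-1-4, expanding outward from the peak — single-peaked.
Ballot type 6 (peak Concept 1 at position 3): ranking walks positions 3-4-2-1, expanding outward from the peak — single-peaked.
Every ranking is single-peaked on this axis.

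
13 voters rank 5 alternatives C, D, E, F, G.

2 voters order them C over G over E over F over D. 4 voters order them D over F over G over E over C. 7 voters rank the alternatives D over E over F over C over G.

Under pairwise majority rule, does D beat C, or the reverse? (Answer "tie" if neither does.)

Ballots ranking D above C: 4 + 7 = 11.
Ballots ranking C above D: 13 − 11 = 2.
D wins the head-to-head 11–2.

D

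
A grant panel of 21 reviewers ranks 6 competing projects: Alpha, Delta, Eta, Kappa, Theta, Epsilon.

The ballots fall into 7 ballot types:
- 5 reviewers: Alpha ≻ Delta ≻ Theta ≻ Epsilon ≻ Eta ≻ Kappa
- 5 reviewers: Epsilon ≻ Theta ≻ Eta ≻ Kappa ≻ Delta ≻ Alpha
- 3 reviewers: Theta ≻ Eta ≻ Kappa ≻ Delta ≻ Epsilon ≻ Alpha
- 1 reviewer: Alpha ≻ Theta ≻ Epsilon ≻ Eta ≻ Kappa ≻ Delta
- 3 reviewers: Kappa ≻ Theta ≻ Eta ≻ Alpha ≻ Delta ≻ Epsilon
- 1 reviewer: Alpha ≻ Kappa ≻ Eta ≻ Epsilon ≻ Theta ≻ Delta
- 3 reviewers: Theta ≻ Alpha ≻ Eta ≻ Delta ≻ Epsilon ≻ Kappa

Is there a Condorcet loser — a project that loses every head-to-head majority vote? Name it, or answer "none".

Pairwise majorities:
Alpha vs Delta: Alpha, 13–8.
Alpha vs Eta: Alpha is ranked higher on 5+1+1+3 = 10 ballots, Eta on 11. Eta wins 11–10.
Alpha vs Kappa: 10 to 11, Kappa.
Alpha vs Theta: Alpha preferred on 5+1+1 = 7 ballots; Theta wins 14–7.
Alpha vs Epsilon: Alpha, 13–8.
Delta vs Eta: 5 for Delta, 16 for Eta — Eta by 16–5.
Delta vs Kappa: 5+3 = 8 for Delta, 13 for Kappa — Kappa by 13–8.
Delta vs Theta: Theta wins 16–5.
Delta vs Epsilon: Delta, 14–7.
Eta vs Kappa: 5+5+3+1+3 = 17 for Eta, 4 for Kappa — Eta by 17–4.
Eta–Theta: Theta 20–1.
Eta–Epsilon: Epsilon 11–10.
Kappa vs Theta: 3+1 = 4 for Kappa, 17 for Theta — Theta by 17–4.
Kappa vs Epsilon: Epsilon, 14–7.
Theta vs Epsilon: Theta wins 15–6.
Each project has at least one pairwise win (Alpha beats Delta; Delta beats Epsilon; Eta beats Alpha; Kappa beats Alpha; Theta beats Alpha; Epsilon beats Eta) — no Condorcet loser.

none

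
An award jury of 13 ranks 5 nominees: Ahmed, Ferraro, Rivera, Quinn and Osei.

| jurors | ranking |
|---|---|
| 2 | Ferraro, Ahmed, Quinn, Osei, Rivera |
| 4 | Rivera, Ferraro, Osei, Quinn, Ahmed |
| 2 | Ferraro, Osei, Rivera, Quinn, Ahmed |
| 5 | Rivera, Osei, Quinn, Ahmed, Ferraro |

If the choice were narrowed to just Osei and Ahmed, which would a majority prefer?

Osei

Ballots ranking Osei above Ahmed: 4 + 2 + 5 = 11.
Ballots ranking Ahmed above Osei: 13 − 11 = 2.
Osei wins the head-to-head 11–2.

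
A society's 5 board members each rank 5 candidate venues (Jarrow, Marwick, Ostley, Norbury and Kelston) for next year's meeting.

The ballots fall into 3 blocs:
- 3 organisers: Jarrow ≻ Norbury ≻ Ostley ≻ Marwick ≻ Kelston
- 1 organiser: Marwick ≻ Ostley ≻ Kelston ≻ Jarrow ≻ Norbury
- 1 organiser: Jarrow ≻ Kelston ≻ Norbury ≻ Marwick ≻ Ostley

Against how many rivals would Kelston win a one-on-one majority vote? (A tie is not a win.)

Kelston against each rival (5 organisers):
Kelston vs Jarrow: Kelston preferred on 1 ballot; Jarrow wins 4–1.
Kelston vs Marwick: 1 for Kelston, 4 for Marwick — Marwick by 4–1.
Kelston vs Ostley: Ostley, 4–1.
Kelston vs Norbury: Kelston preferred on 1+1 = 2 ballots; Norbury wins 3–2.
Kelston beats no one; loses to Jarrow, Marwick, Ostley, Norbury — 0 pairwise wins.

0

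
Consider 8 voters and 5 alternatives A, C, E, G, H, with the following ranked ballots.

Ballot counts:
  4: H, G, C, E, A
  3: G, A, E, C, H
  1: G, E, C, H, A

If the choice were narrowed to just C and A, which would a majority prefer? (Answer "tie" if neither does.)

C

Ballots ranking C above A: 4 + 1 = 5.
Ballots ranking A above C: 8 − 5 = 3.
C wins the head-to-head 5–3.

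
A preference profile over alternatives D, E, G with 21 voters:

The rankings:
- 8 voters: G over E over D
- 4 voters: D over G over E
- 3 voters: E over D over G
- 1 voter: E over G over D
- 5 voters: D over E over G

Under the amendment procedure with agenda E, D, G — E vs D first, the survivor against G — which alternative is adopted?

G

Round 1: E vs D — 12–9, E advances.
Round 2: E vs G — 9–12, G advances.
The agenda winner is G.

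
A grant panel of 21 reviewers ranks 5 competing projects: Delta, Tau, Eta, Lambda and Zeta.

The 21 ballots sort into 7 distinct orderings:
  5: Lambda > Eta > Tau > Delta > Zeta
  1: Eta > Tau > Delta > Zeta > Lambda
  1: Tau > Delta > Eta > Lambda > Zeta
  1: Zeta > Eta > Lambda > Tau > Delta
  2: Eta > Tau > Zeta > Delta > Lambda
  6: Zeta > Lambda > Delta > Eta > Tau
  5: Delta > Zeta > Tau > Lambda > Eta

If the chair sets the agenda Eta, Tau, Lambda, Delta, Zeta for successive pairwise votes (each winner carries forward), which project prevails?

Zeta

Round 1: Eta vs Tau — 15–6, Eta advances.
Round 2: Eta vs Lambda — 5–16, Lambda advances.
Round 3: Lambda vs Delta — 12–9, Lambda advances.
Round 4: Lambda vs Zeta — 6–15, Zeta advances.
Zeta survives the agenda.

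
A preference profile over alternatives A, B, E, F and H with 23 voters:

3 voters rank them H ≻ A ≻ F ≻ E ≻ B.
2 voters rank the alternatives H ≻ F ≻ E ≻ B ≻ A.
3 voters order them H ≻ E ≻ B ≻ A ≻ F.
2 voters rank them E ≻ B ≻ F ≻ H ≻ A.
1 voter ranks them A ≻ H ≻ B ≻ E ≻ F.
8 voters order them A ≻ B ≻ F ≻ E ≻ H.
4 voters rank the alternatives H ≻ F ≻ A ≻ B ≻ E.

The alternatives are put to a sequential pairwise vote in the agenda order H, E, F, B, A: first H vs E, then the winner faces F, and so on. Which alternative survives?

H

Round 1: H vs E — 13–10, H advances.
Round 2: H vs F — 13–10, H advances.
Round 3: H vs B — 13–10, H advances.
Round 4: H vs A — 14–9, H advances.
The agenda winner is H.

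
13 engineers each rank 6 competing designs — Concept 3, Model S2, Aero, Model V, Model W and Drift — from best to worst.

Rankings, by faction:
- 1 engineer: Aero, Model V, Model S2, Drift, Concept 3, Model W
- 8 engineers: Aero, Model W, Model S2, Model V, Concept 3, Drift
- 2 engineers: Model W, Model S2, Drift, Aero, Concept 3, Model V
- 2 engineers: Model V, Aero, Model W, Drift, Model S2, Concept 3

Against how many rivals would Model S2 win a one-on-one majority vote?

3

Model S2 against each rival (13 engineers):
Model S2 vs Concept 3: 1+8+2+2 = 13 for Model S2, 0 for Concept 3 — Model S2 by 13–0.
Model S2 vs Aero: 2 for Model S2, 11 for Aero — Aero by 11–2.
Model S2 vs Model V: Model S2, 10–3.
Model S2 vs Model W: 1 to 12, Model W.
Model S2–Drift: Model S2 11–2.
Model S2 beats Concept 3, Model V, Drift; loses to Aero, Model W — 3 pairwise wins.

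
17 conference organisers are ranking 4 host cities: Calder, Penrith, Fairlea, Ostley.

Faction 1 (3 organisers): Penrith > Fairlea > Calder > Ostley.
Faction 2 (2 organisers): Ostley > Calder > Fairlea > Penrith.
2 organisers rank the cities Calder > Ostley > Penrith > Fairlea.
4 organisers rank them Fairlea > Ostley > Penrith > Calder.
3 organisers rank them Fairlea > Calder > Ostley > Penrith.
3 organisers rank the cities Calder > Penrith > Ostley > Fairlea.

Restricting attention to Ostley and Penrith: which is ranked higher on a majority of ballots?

Ostley

Ballots ranking Ostley above Penrith: 2 + 2 + 4 + 3 = 11.
Ballots ranking Penrith above Ostley: 17 − 11 = 6.
Ostley wins the head-to-head 11–6.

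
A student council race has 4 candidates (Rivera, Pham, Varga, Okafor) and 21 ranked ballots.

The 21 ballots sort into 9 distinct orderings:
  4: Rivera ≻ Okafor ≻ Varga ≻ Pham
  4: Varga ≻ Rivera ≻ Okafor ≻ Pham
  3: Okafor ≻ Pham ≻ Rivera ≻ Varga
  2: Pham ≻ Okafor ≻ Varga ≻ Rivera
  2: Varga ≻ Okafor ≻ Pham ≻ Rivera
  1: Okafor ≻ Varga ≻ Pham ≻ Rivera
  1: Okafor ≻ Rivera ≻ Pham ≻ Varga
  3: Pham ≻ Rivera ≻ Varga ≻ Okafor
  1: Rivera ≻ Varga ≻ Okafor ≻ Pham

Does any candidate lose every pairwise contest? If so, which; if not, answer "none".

Head-to-head results (21 voters):
Rivera vs Pham: Rivera preferred on 4+4+1+1 = 10 ballots; Pham wins 11–10.
Rivera vs Varga: Rivera preferred on 4+3+1+3+1 = 12 ballots; Rivera wins 12–9.
Rivera vs Okafor: Rivera wins 12–9.
Pham vs Varga: Pham preferred on 3+2+1+3 = 9 ballots; Varga wins 12–9.
Pham vs Okafor: Pham preferred on 2+3 = 5 ballots; Okafor wins 16–5.
Varga–Okafor: Okafor 11–10.
No candidate is winless: Rivera beats Varga; Pham beats Rivera; Varga beats Pham; Okafor beats Pham. There is no Condorcet loser.

none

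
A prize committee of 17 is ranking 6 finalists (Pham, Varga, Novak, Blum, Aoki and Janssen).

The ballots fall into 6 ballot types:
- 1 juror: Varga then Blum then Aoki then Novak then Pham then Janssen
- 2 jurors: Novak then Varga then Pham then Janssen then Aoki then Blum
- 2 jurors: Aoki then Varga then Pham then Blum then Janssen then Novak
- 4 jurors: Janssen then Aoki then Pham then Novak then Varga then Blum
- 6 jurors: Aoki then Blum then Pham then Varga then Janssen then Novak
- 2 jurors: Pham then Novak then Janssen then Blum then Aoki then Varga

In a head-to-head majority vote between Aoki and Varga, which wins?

Ballots ranking Aoki above Varga: 2 + 4 + 6 + 2 = 14.
Ballots ranking Varga above Aoki: 17 − 14 = 3.
Aoki wins the head-to-head 14–3.

Aoki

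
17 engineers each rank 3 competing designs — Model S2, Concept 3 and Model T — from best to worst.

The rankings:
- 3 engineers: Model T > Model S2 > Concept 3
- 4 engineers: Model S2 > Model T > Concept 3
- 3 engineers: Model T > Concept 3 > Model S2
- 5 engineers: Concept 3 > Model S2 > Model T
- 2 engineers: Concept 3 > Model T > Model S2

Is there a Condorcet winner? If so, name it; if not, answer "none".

Pairwise majorities:
Model S2 vs Concept 3: 3+4 = 7 for Model S2, 10 for Concept 3 — Concept 3 by 10–7.
Model S2 vs Model T: 9 to 8, Model S2.
Concept 3 vs Model T: 7 to 10, Model T.
Each design drops at least one matchup (Model S2 loses to Concept 3; Concept 3 loses to Model T; Model T loses to Model S2); the cycle Model S2 > Model T > Concept 3 > Model S2 rules out a Condorcet winner.

none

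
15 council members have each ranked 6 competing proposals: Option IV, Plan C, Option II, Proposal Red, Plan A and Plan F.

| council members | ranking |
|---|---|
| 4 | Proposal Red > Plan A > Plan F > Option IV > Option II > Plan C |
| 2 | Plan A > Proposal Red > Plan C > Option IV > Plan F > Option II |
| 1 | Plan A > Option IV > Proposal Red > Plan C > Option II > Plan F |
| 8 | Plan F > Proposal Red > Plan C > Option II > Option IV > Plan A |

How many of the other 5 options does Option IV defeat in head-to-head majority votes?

Option IV against each rival (15 council members):
Option IV vs Plan C: Option IV is ranked higher on 4+1 = 5 ballots, Plan C on 10. Plan C wins 10–5.
Option IV vs Option II: Option II, 8–7.
Option IV vs Proposal Red: 1 for Option IV, 14 for Proposal Red — Proposal Red by 14–1.
Option IV vs Plan A: Option IV wins 8–7.
Option IV vs Plan F: Plan F wins 12–3.
Option IV beats Plan A; loses to Plan C, Option II, Proposal Red, Plan F — 1 pairwise win.

1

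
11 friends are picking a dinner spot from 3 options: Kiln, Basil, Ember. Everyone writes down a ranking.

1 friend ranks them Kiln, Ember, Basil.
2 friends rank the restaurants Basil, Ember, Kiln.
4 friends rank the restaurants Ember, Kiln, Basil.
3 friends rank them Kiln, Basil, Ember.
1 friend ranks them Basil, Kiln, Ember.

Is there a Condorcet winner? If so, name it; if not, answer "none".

Head-to-head results (11 friends):
Kiln vs Basil: 1+4+3 = 8 for Kiln, 3 for Basil — Kiln by 8–3.
Kiln vs Ember: Kiln preferred on 1+3+1 = 5 ballots; Ember wins 6–5.
Basil vs Ember: 6 to 5, Basil.
Each restaurant drops at least one matchup (Kiln loses to Ember; Basil loses to Kiln; Ember loses to Basil); the cycle Kiln > Basil > Ember > Kiln rules out a Condorcet winner.

none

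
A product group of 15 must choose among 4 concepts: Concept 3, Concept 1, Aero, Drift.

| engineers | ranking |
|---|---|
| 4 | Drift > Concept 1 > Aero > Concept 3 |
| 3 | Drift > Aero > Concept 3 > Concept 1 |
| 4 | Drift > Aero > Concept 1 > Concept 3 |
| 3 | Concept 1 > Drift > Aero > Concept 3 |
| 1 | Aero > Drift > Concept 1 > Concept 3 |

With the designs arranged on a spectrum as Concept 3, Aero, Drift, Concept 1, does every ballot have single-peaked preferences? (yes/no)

Axis positions: Concept 3=1, Aero=2, Drift=3, Concept 1=4.
Ballot type 1 (peak Drift at position 3): ranking walks positions 3-4-2-1, expanding outward from the peak — single-peaked.
Ballot type 2 (peak Drift at position 3): ranking walks positions 3-2-1-4, expanding outward from the peak — single-peaked.
Ballot type 3 (peak Drift at position 3): ranking walks positions 3-2-4-1, expanding outward from the peak — single-peaked.
Ballot type 4 (peak Concept 1 at position 4): ranking walks positions 4-3-2-1, expanding outward from the peak — single-peaked.
Ballot type 5 (peak Aero at position 2): ranking walks positions 2-3-4-1, expanding outward from the peak — single-peaked.
Every ranking is single-peaked on this axis.

yes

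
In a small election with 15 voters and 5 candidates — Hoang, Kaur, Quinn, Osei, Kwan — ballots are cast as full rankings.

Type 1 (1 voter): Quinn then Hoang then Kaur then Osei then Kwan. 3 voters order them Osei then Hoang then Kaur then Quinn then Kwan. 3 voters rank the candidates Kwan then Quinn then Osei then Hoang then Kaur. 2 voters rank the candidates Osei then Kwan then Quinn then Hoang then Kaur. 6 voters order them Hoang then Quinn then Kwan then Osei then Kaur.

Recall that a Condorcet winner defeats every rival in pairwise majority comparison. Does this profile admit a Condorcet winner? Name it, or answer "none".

none

Check each pair by majority over 15 ballots:
Hoang vs Kaur: 15 to 0, Hoang.
Hoang vs Quinn: 3+6 = 9 for Hoang, 6 for Quinn — Hoang by 9–6.
Hoang vs Osei: 7 to 8, Osei.
Hoang vs Kwan: 10 to 5, Hoang.
Kaur vs Quinn: 3 to 12, Quinn.
Kaur vs Osei: 1 for Kaur, 14 for Osei — Osei by 14–1.
Kaur vs Kwan: 4 to 11, Kwan.
Quinn vs Osei: Quinn is ranked higher on 1+3+6 = 10 ballots, Osei on 5. Quinn wins 10–5.
Quinn vs Kwan: Quinn preferred on 1+3+6 = 10 ballots; Quinn wins 10–5.
Osei vs Kwan: Osei preferred on 1+3+2 = 6 ballots; Kwan wins 9–6.
Each candidate drops at least one matchup (Hoang loses to Osei; Kaur loses to Hoang; Quinn loses to Hoang; Osei loses to Quinn; Kwan loses to Hoang); the cycle Hoang → Quinn → Osei → Hoang rules out a Condorcet winner.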